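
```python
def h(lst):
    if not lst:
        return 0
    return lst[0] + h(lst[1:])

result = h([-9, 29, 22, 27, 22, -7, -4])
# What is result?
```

(-9) + 29 + 22 + 27 + 22 + (-7) + (-4) + 0 = 80

Answer: 80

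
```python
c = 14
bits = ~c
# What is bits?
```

Trace:
`c = 14` → c = 14
`bits = ~c` → bits = -15
So bits = -15

Answer: -15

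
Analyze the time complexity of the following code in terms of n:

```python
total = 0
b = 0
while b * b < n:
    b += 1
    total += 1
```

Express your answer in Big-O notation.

Each loop level contributes: √n. Multiplying the contributions gives O(√n).

Answer: O(√n)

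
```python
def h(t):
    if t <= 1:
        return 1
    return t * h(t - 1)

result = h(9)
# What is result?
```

h(9) = 9 * 8 * 7 * 6 * 5 * 4 * 3 * 2 * 1 = 362880

Answer: 362880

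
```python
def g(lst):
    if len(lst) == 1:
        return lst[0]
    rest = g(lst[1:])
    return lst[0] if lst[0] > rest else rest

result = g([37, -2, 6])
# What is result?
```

Recursive max over [37, -2, 6] = 37

Answer: 37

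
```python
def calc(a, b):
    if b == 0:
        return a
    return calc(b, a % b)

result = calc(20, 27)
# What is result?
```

calc(20, 27) -> calc(27, 20) -> calc(20, 7) -> calc(7, 6) -> calc(6, 1) -> calc(1, 0) -> 1

Answer: 1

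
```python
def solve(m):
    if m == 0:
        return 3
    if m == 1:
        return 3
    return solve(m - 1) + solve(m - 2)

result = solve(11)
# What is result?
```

Build up from base cases: solve(0)=3, solve(1)=3, solve(2)=6, solve(3)=9, solve(4)=15, solve(5)=24, solve(6)=39, ..., solve(11)=432

Answer: 432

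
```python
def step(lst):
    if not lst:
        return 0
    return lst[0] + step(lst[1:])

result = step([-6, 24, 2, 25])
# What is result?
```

(-6) + 24 + 2 + 25 + 0 = 45

Answer: 45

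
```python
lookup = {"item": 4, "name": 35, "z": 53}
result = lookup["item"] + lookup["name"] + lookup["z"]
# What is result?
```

Trace:
`lookup = {"item": 4, "name": 35, "z": 53}` → lookup = {'item': 4, 'name': 35, 'z': 53}
`result = lookup["item"] + lookup["name"] + lookup["z"]` → result = 92
So result = 92

Answer: 92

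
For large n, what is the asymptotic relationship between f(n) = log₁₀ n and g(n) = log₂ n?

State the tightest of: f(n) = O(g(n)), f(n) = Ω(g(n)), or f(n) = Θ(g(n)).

log₁₀ n vs log₂ n: f(n) = Θ(g(n)) — they are asymptotically equivalent (log bases differ by a constant factor).

Answer: f(n) = Θ(g(n)) — they are asymptotically equivalent (log bases differ by a constant factor).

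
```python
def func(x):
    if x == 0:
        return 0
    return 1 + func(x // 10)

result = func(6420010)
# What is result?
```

Count of digits of 6420010: 7

Answer: 7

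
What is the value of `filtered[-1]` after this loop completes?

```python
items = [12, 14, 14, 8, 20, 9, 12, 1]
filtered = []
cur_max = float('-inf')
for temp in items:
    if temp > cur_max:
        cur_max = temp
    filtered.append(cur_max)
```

Running max ends at 20
`filtered` takes the values: [] → [12] → [12, 14] → [12, 14, 14] → [12, 14, 14, 14] → [12, 14, 14, 14, 20] → [12, 14, 14, 14, 20, 20] → [12, 14, 14, 14, 20, 20, 20] → [12, 14, 14, 14, 20, 20, 20, 20]
So `filtered[-1]` = 20

Answer: 20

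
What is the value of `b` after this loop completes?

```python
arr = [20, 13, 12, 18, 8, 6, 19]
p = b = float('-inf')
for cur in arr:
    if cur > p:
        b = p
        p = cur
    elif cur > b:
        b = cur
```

Second largest (with repeats) in [20, 13, 12, 18, 8, 6, 19]
`b` takes the values: -inf → 13 → 18 → 19

Answer: 19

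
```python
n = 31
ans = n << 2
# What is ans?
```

Trace:
`n = 31` → n = 31
`ans = n << 2` → ans = 124
So ans = 124

Answer: 124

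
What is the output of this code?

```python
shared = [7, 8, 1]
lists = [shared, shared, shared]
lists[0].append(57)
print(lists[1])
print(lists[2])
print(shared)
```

Key concept: list of same reference.
Step by step:
`shared = [7, 8, 1]` → shared = [7, 8, 1]
`lists = [shared, shared, shared]` → lists = [[7, 8, 1], [7, 8, 1], [7, 8, 1]]
`lists[0].append(57)` → shared = [7, 8, 1, 57]; lists = [[7, 8, 1, 57], [7, 8, 1, 57], [7, 8, 1, 57]]
`print(lists[1])` → prints [7, 8, 1, 57]
`print(lists[2])` → prints [7, 8, 1, 57]
`print(shared)` → prints [7, 8, 1, 57]

Answer:
[7, 8, 1, 57]
[7, 8, 1, 57]
[7, 8, 1, 57]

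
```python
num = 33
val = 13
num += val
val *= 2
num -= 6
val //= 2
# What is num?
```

Trace:
`num = 33` → num = 33
`val = 13` → val = 13
`num += val` → num = 46
`val *= 2` → val = 26
`num -= 6` → num = 40
`val //= 2` → val = 13
So num = 40

Answer: 40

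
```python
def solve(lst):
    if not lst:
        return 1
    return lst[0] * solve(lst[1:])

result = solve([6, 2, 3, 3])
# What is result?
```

Product over [6, 2, 3, 3] = 6 * 2 * 3 * 3 = 108

Answer: 108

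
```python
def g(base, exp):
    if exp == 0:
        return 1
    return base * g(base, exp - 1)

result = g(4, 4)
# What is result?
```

g(4, 4) = 4 * 4 * 4 * 4 = 256

Answer: 256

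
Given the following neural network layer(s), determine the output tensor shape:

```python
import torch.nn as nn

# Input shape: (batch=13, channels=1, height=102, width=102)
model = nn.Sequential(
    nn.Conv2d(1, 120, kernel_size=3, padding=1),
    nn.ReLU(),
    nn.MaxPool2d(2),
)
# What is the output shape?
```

Input: (13, 1, 102, 102) -> after Conv2d: (13, 120, 102, 102) -> after ReLU: (13, 120, 102, 102) -> Output: (13, 120, 51, 51)

Answer: (13, 120, 51, 51)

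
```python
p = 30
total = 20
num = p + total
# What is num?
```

Trace:
`p = 30` → p = 30
`total = 20` → total = 20
`num = p + total` → num = 50
So num = 50

Answer: 50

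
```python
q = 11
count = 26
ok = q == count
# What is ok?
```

Trace:
`q = 11` → q = 11
`count = 26` → count = 26
`ok = q == count` → ok = False
So ok = False

Answer: False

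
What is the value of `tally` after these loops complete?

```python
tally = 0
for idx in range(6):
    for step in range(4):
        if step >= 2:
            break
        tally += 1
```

Inner breaks at 2, outer runs 6 times
`tally` takes the values: 0 → 1 → 2 → 3 → 4 → 5 → 6 → 7 → 8 → 9 → 10 → 11 → 12

Answer: 12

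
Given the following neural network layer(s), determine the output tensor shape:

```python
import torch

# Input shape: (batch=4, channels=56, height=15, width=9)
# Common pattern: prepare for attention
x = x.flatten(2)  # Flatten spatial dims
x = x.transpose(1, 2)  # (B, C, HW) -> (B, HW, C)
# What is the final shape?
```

Input: (4, 56, 15, 9) -> after flatten(2): (4, 56, 135) -> Output: (4, 135, 56)

Answer: (4, 135, 56)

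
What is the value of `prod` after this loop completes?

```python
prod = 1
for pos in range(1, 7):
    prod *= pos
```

6! = 720
`prod` takes the values: 1 → 2 → 6 → 24 → 120 → 720

Answer: 720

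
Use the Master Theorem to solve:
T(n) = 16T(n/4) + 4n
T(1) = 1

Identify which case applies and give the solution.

a=16, b=4, f(n)=4n. log_4(16) = 2. Since c=1 < 2, Case 1 applies: T(n) = Θ(n^log_b(a)) = O(n^2).

Answer: O(n^2) - Case 1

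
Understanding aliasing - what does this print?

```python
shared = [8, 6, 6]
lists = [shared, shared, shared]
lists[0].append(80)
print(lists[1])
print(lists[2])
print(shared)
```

Key concept: list of same reference.
Step by step:
`shared = [8, 6, 6]` → shared = [8, 6, 6]
`lists = [shared, shared, shared]` → lists = [[8, 6, 6], [8, 6, 6], [8, 6, 6]]
`lists[0].append(80)` → shared = [8, 6, 6, 80]; lists = [[8, 6, 6, 80], [8, 6, 6, 80], [8, 6, 6, 80]]
`print(lists[1])` → prints [8, 6, 6, 80]
`print(lists[2])` → prints [8, 6, 6, 80]
`print(shared)` → prints [8, 6, 6, 80]

Answer:
[8, 6, 6, 80]
[8, 6, 6, 80]
[8, 6, 6, 80]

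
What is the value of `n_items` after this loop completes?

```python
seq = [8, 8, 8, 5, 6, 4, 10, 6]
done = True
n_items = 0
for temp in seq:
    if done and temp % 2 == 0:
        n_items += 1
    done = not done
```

Count even values at even positions
`n_items` takes the values: 0 → 1 → 2 → 3 → 4

Answer: 4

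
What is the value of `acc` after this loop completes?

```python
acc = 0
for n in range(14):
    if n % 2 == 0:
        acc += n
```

Sum of even numbers 0 to 13
`acc` takes the values: 0 → 2 → 6 → 12 → 20 → 30 → 42

Answer: 42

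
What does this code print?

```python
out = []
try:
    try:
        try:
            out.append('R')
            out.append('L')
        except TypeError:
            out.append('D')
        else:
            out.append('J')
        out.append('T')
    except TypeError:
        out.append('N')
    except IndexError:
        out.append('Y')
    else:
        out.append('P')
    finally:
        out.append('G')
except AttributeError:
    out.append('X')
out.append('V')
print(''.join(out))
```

Execution trace: 'R' (inner try body) → 'L' (inner try body, no exception) → 'J' (inner else) → 'T' (try body, no exception) → 'P' (else) → 'G' (finally) → 'V' (after the try/except). Output: RLJTPGV

Answer: RLJTPGV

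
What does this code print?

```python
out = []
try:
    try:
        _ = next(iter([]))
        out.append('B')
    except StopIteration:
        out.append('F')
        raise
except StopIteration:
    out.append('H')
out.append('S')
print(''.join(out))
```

Execution trace: 'F' (inner except StopIteration) → 'H' (outer except StopIteration) → 'S' (after the try/except). Output: FHS

Answer: FHS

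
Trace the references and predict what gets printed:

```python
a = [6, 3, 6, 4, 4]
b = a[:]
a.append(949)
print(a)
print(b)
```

Key concept: slice [:] creates copy.
Step by step:
`a = [6, 3, 6, 4, 4]` → a = [6, 3, 6, 4, 4]
`b = a[:]` → b = [6, 3, 6, 4, 4]
`a.append(949)` → a = [6, 3, 6, 4, 4, 949]
`print(a)` → prints [6, 3, 6, 4, 4, 949]
`print(b)` → prints [6, 3, 6, 4, 4]

Answer:
[6, 3, 6, 4, 4, 949]
[6, 3, 6, 4, 4]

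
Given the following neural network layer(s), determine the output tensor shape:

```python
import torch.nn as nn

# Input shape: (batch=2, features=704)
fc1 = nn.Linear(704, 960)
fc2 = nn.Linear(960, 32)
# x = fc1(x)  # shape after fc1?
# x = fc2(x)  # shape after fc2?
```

Input: (2, 704) -> after fc1: (2, 960) -> Output: (2, 32)

Answer: (2, 32)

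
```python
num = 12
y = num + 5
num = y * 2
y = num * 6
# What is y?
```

Trace:
`num = 12` → num = 12
`y = num + 5` → y = 17
`num = y * 2` → num = 34
`y = num * 6` → y = 204
So y = 204

Answer: 204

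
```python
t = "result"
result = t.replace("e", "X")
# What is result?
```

Trace:
`t = "result"` → t = 'result'
`result = t.replace("e", "X")` → result = 'rXsult'
So result = 'rXsult'

Answer: 'rXsult'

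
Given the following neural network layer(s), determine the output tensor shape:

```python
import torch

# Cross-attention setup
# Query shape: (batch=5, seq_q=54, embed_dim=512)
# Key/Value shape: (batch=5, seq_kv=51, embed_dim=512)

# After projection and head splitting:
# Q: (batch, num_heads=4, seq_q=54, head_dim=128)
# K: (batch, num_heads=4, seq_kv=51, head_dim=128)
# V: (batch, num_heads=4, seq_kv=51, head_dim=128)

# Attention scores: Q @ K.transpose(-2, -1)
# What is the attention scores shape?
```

Input: (5, 54, 512) -> Output: (5, 4, 54, 51)

Answer: (5, 4, 54, 51)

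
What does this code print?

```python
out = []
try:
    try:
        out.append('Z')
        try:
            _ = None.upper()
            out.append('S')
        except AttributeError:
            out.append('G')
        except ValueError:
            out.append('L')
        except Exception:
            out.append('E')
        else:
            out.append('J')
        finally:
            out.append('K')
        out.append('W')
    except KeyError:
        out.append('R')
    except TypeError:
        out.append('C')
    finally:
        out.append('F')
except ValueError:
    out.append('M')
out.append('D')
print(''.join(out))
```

Execution trace: 'Z' (try body) → 'G' (inner except AttributeError) → 'K' (inner finally) → 'W' (try body, no exception) → 'F' (finally) → 'D' (after the try/except). Output: ZGKWFD

Answer: ZGKWFD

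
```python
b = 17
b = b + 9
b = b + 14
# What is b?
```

Trace:
`b = 17` → b = 17
`b = b + 9` → b = 26
`b = b + 14` → b = 40
So b = 40

Answer: 40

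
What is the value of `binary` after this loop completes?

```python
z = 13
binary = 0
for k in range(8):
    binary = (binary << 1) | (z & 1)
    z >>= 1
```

Reverse lowest 8 bits of 13
`binary` takes the values: 0 → 1 → 2 → 5 → 11 → 22 → 44 → 88 → 176

Answer: 176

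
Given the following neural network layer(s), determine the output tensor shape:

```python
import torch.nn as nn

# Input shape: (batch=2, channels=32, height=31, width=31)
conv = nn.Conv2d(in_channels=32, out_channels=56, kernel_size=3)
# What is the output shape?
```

Input: (2, 32, 31, 31) -> Output: (2, 56, 29, 29)

Answer: (2, 56, 29, 29)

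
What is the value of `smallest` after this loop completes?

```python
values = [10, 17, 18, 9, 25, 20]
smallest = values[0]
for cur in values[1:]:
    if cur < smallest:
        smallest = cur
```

Minimum of [10, 17, 18, 9, 25, 20]
`smallest` takes the values: 10 → 9

Answer: 9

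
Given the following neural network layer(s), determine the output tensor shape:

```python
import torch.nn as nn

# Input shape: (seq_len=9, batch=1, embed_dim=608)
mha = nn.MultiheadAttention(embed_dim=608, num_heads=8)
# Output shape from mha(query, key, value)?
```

Input: (9, 1, 608) -> Output: (9, 1, 608)

Answer: (9, 1, 608)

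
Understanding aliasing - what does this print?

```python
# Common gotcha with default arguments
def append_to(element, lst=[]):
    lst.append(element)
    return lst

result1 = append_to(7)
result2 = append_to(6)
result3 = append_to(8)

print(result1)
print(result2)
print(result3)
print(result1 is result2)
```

Key concept: mutable default argument gotcha.
Step by step:
`result1 = append_to(7)` → result1 = [7]
`result2 = append_to(6)` → result1 = [7, 6] (same object as result2); result2 = [7, 6] (same object as result1)
`result3 = append_to(8)` → result1 = [7, 6, 8] (same object as result2, result3); result2 = [7, 6, 8] (same object as result1, result3); result3 = [7, 6, 8] (same object as result1, result2)
`print(result1)` → prints [7, 6, 8]
`print(result2)` → prints [7, 6, 8]
`print(result3)` → prints [7, 6, 8]
`print(result1 is result2)` → prints True

Answer:
[7, 6, 8]
[7, 6, 8]
[7, 6, 8]
True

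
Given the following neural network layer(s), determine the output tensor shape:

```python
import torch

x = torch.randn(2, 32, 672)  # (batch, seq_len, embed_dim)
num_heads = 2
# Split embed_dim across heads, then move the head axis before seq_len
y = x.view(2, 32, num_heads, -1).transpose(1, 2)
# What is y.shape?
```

Input: (2, 32, 672) -> head_dim = 672 // 2 = 336; after view: (2, 32, 2, 336) -> after transpose(1, 2): (2, 2, 32, 336) -> Output: (2, 2, 32, 336)

Answer: (2, 2, 32, 336)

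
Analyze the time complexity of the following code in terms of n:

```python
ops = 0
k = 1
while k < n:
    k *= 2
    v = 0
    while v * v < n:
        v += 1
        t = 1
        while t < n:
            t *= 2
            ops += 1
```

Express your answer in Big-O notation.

Each loop level contributes: log n × √n × log n. Multiplying the contributions gives O(√n log² n).

Answer: O(√n log² n)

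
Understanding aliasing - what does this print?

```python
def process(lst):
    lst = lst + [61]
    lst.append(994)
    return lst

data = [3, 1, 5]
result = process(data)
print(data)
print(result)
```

Key concept: rebinding parameter vs mutation.
Step by step:
`data = [3, 1, 5]` → data = [3, 1, 5]
`result = process(data)` → result = [3, 1, 5, 61, 994]
`print(data)` → prints [3, 1, 5]
`print(result)` → prints [3, 1, 5, 61, 994]

Answer:
[3, 1, 5]
[3, 1, 5, 61, 994]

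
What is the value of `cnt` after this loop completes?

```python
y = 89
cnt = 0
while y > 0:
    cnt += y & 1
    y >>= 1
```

Count set bits in 89 (binary: 0b1011001)
`cnt` takes the values: 0 → 1 → 2 → 3 → 4

Answer: 4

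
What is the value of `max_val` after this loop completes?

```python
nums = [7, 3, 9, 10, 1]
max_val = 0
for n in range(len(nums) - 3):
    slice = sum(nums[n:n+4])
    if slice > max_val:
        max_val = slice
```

Max sum of 4-element window in [7, 3, 9, 10, 1]
`max_val` takes the values: 0 → 29

Answer: 29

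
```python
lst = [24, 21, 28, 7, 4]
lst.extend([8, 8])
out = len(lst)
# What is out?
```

Trace:
`lst = [24, 21, 28, 7, 4]` → lst = [24, 21, 28, 7, 4]
`lst.extend([8, 8])` → lst = [24, 21, 28, 7, 4, 8, 8]
`out = len(lst)` → out = 7
So out = 7

Answer: 7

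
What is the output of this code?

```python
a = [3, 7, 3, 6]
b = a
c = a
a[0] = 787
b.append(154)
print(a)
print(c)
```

Key concept: multiple aliases.
Step by step:
`a = [3, 7, 3, 6]` → a = [3, 7, 3, 6]
`b = a` → b = [3, 7, 3, 6] (same object as a)
`c = a` → c = [3, 7, 3, 6] (same object as a, b)
`a[0] = 787` → a = [787, 7, 3, 6] (same object as b, c); b = [787, 7, 3, 6] (same object as a, c); c = [787, 7, 3, 6] (same object as a, b)
`b.append(154)` → a = [787, 7, 3, 6, 154] (same object as b, c); b = [787, 7, 3, 6, 154] (same object as a, c); c = [787, 7, 3, 6, 154] (same object as a, b)
`print(a)` → prints [787, 7, 3, 6, 154]
`print(c)` → prints [787, 7, 3, 6, 154]

Answer:
[787, 7, 3, 6, 154]
[787, 7, 3, 6, 154]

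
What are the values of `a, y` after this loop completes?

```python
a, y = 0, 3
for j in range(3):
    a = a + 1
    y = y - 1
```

a goes 0→3, y goes 3→0
`a, y` takes the values: (0, 3) → (1, 3) → (1, 2) → (2, 2) → (2, 1) → (3, 1) → (3, 0)

Answer: 3, 0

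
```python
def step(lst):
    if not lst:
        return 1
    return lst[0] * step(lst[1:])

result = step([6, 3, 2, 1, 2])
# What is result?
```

Product over [6, 3, 2, 1, 2] = 6 * 3 * 2 * 1 * 2 = 72

Answer: 72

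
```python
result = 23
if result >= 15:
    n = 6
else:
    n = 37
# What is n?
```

Trace:
`result = 23` → result = 23
`if result >= 15: ...` → result >= 15 is True → n = 6
So n = 6

Answer: 6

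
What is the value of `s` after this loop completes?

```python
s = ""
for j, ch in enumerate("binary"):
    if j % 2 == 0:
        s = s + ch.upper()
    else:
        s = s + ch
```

Uppercase even positions in 'binary'
`s` takes the values: "" → "B" → "Bi" → "BiN" → "BiNa" → "BiNaR" → "BiNaRy"

Answer: "BiNaRy"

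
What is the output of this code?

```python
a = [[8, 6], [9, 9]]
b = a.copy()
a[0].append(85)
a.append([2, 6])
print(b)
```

Key concept: shallow copy with nested lists.
Step by step:
`a = [[8, 6], [9, 9]]` → a = [[8, 6], [9, 9]]
`b = a.copy()` → b = [[8, 6], [9, 9]]
`a[0].append(85)` → a = [[8, 6, 85], [9, 9]]; b = [[8, 6, 85], [9, 9]]
`a.append([2, 6])` → a = [[8, 6, 85], [9, 9], [2, 6]]
`print(b)` → prints [[8, 6, 85], [9, 9]]

Answer: [[8, 6, 85], [9, 9]]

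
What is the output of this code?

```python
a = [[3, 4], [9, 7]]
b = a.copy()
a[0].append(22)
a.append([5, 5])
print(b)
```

Key concept: shallow copy with nested lists.
Step by step:
`a = [[3, 4], [9, 7]]` → a = [[3, 4], [9, 7]]
`b = a.copy()` → b = [[3, 4], [9, 7]]
`a[0].append(22)` → a = [[3, 4, 22], [9, 7]]; b = [[3, 4, 22], [9, 7]]
`a.append([5, 5])` → a = [[3, 4, 22], [9, 7], [5, 5]]
`print(b)` → prints [[3, 4, 22], [9, 7]]

Answer: [[3, 4, 22], [9, 7]]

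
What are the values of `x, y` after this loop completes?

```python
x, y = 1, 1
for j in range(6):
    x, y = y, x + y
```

Fibonacci: after 6 iterations
`x, y` takes the values: (1, 1) → (1, 2) → (2, 3) → (3, 5) → (5, 8) → (8, 13) → (13, 21)

Answer: 13, 21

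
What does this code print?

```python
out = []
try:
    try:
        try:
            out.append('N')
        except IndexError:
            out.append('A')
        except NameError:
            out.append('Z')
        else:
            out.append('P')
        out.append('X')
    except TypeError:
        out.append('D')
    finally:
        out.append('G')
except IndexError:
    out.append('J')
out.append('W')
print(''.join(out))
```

Execution trace: 'N' (inner try body, no exception) → 'P' (inner else) → 'X' (try body, no exception) → 'G' (finally) → 'W' (after the try/except). Output: NPXGW

Answer: NPXGW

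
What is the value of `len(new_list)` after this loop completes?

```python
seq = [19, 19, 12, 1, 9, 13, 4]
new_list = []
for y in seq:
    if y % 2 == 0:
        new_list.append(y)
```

Count even numbers in [19, 19, 12, 1, 9, 13, 4]
`new_list` takes the values: [] → [12] → [12, 4]
So `len(new_list)` = 2

Answer: 2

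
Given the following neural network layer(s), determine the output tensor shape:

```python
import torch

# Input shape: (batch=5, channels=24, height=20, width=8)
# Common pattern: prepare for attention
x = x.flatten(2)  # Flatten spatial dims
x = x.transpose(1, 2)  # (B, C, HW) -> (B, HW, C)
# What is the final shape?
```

Input: (5, 24, 20, 8) -> after flatten(2): (5, 24, 160) -> Output: (5, 160, 24)

Answer: (5, 160, 24)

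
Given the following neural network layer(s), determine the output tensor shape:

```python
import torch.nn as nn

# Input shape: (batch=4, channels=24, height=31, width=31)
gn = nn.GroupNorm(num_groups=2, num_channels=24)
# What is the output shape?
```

Input: (4, 24, 31, 31) -> Output: (4, 24, 31, 31)

Answer: (4, 24, 31, 31)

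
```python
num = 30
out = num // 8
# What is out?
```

Trace:
`num = 30` → num = 30
`out = num // 8` → out = 3
So out = 3

Answer: 3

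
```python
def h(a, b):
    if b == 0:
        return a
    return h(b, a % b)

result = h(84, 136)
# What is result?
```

h(84, 136) -> h(136, 84) -> h(84, 52) -> h(52, 32) -> h(32, 20) -> h(20, 12) -> h(12, 8) -> h(8, 4) -> h(4, 0) -> 4

Answer: 4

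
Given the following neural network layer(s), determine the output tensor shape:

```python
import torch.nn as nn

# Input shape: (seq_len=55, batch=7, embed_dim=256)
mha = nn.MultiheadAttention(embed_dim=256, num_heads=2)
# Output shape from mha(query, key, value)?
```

Input: (55, 7, 256) -> Output: (55, 7, 256)

Answer: (55, 7, 256)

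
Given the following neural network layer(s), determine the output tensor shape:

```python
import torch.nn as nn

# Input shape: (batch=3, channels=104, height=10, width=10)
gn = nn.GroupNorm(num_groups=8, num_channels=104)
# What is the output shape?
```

Input: (3, 104, 10, 10) -> Output: (3, 104, 10, 10)

Answer: (3, 104, 10, 10)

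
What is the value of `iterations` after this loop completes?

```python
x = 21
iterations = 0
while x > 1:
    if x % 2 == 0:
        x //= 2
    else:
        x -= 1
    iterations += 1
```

Steps to reduce 21 to 1
`iterations` takes the values: 0 → 1 → 2 → 3 → 4 → 5 → 6

Answer: 6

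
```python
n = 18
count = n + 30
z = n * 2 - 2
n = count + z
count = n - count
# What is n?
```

Trace:
`n = 18` → n = 18
`count = n + 30` → count = 48
`z = n * 2 - 2` → z = 34
`n = count + z` → n = 82
`count = n - count` → count = 34
So n = 82

Answer: 82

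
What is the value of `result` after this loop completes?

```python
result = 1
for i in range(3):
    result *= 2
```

2^3 = 8
`result` takes the values: 1 → 2 → 4 → 8

Answer: 8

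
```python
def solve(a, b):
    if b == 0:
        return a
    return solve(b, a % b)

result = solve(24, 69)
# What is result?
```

solve(24, 69) -> solve(69, 24) -> solve(24, 21) -> solve(21, 3) -> solve(3, 0) -> 3

Answer: 3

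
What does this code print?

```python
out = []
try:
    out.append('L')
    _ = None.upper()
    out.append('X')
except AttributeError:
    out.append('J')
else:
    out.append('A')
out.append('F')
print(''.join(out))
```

Execution trace: 'L' (try body) → 'J' (except AttributeError) → 'F' (after the try/except). Output: LJF

Answer: LJF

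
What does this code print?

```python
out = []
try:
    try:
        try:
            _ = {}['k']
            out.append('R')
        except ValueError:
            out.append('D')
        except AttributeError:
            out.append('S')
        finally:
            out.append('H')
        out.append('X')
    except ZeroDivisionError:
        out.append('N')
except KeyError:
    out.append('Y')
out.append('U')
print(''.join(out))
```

Execution trace: 'H' (inner finally) → 'Y' (outer except KeyError) → 'U' (after the try/except). Output: HYU

Answer: HYU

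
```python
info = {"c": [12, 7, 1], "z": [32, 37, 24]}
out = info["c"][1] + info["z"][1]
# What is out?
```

Trace:
`info = {"c": [12, 7, 1], "z": [32, 37, 24]}` → info = {'c': [12, 7, 1], 'z': [32, 37, 24]}
`out = info["c"][1] + info["z"][1]` → out = 44
So out = 44

Answer: 44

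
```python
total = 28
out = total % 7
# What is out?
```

Trace:
`total = 28` → total = 28
`out = total % 7` → out = 0
So out = 0

Answer: 0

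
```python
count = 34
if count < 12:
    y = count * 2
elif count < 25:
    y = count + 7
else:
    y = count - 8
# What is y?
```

Trace:
`count = 34` → count = 34
`if count < 12: ...` → count < 12 is False, count < 25 is False, take else branch → y = 26
So y = 26

Answer: 26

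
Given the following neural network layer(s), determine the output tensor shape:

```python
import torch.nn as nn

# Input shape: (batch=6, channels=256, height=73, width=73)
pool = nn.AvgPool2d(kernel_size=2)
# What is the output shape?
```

Input: (6, 256, 73, 73) -> Output: (6, 256, 36, 36)

Answer: (6, 256, 36, 36)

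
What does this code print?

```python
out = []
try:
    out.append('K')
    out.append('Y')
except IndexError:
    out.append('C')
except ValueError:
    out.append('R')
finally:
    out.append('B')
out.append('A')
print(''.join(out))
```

Execution trace: 'K' (try body) → 'Y' (try body, no exception) → 'B' (finally) → 'A' (after the try/except). Output: KYBA

Answer: KYBA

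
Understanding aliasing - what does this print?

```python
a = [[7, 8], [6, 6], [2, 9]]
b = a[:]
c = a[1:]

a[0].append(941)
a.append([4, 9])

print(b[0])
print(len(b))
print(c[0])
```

Key concept: slice with nested mutation.
Step by step:
`a = [[7, 8], [6, 6], [2, 9]]` → a = [[7, 8], [6, 6], [2, 9]]
`b = a[:]` → b = [[7, 8], [6, 6], [2, 9]]
`c = a[1:]` → c = [[6, 6], [2, 9]]
`a[0].append(941)` → a = [[7, 8, 941], [6, 6], [2, 9]]; b = [[7, 8, 941], [6, 6], [2, 9]]
`a.append([4, 9])` → a = [[7, 8, 941], [6, 6], [2, 9], [4, 9]]
`print(b[0])` → prints [7, 8, 941]
`print(len(b))` → prints 3
`print(c[0])` → prints [6, 6]

Answer:
[7, 8, 941]
3
[6, 6]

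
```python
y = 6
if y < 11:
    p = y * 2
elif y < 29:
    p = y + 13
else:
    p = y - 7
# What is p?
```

Trace:
`y = 6` → y = 6
`if y < 11: ...` → y < 11 is True → p = 12
So p = 12

Answer: 12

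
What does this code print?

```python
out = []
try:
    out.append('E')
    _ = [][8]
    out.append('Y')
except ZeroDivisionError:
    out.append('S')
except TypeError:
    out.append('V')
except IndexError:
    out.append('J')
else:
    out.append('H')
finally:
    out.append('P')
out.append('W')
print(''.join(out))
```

Execution trace: 'E' (try body) → 'J' (except IndexError) → 'P' (finally) → 'W' (after the try/except). Output: EJPW

Answer: EJPW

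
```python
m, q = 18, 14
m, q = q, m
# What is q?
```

Trace:
`m, q = 18, 14` → m = 18; q = 14
`m, q = q, m` → m = 14; q = 18
So q = 18

Answer: 18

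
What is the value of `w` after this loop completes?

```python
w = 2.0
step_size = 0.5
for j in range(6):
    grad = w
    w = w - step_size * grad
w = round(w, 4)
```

Gradient descent: w = 2.0 * (1 - 0.5)^6
`w` takes the values: 2.0 → 1.0 → 0.5 → 0.25 → 0.125 → 0.0625 → 0.03125 → 0.0312

Answer: 0.0312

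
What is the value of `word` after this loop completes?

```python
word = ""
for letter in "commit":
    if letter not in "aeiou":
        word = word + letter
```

Remove vowels from 'commit'
`word` takes the values: "" → "c" → "cm" → "cmm" → "cmmt"

Answer: "cmmt"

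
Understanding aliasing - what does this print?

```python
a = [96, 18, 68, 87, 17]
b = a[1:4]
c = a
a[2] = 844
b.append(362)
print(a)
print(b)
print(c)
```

Key concept: slice vs alias.
Step by step:
`a = [96, 18, 68, 87, 17]` → a = [96, 18, 68, 87, 17]
`b = a[1:4]` → b = [18, 68, 87]
`c = a` → c = [96, 18, 68, 87, 17] (same object as a)
`a[2] = 844` → a = [96, 18, 844, 87, 17] (same object as c); c = [96, 18, 844, 87, 17] (same object as a)
`b.append(362)` → b = [18, 68, 87, 362]
`print(a)` → prints [96, 18, 844, 87, 17]
`print(b)` → prints [18, 68, 87, 362]
`print(c)` → prints [96, 18, 844, 87, 17]

Answer:
[96, 18, 844, 87, 17]
[18, 68, 87, 362]
[96, 18, 844, 87, 17]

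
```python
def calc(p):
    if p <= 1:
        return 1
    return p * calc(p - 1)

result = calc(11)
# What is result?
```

calc(11) = 11 * 10 * 9 * 8 * 7 * 6 * 5 * 4 * 3 * 2 * 1 = 39916800

Answer: 39916800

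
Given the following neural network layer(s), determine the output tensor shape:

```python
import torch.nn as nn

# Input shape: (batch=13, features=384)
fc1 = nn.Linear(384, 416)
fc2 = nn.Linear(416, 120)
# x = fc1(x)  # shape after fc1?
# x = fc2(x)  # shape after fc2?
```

Input: (13, 384) -> after fc1: (13, 416) -> Output: (13, 120)

Answer: (13, 120)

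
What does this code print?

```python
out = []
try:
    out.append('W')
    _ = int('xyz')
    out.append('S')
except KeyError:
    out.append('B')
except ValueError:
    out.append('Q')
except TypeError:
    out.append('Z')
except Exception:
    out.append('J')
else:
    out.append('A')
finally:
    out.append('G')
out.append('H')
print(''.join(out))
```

Execution trace: 'W' (try body) → 'Q' (except ValueError) → 'G' (finally) → 'H' (after the try/except). Output: WQGH

Answer: WQGH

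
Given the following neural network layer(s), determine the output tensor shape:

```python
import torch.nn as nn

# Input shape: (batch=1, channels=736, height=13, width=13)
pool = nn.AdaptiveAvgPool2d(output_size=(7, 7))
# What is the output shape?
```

Input: (1, 736, 13, 13) -> Output: (1, 736, 7, 7)

Answer: (1, 736, 7, 7)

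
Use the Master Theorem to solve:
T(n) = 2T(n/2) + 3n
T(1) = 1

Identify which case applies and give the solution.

a=2, b=2, f(n)=3n. log_2(2) = 1. Since c=1 = 1, Case 2 applies: T(n) = Θ(n^log_b(a) · log n) = O(n log n).

Answer: O(n log n) - Case 2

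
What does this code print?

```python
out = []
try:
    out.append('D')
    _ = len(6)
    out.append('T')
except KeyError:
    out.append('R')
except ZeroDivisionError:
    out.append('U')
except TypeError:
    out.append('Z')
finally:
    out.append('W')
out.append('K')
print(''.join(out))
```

Execution trace: 'D' (try body) → 'Z' (except TypeError) → 'W' (finally) → 'K' (after the try/except). Output: DZWK

Answer: DZWK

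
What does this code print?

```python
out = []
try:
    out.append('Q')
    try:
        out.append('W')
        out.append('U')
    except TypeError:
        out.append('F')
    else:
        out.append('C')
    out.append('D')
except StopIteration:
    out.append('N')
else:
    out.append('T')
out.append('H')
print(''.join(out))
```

Execution trace: 'Q' (try body) → 'W' (inner try body) → 'U' (inner try body, no exception) → 'C' (inner else) → 'D' (try body, no exception) → 'T' (else) → 'H' (after the try/except). Output: QWUCDTH

Answer: QWUCDTH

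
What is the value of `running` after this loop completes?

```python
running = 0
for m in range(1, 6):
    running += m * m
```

Sum of squares 1² to 5² = 55
`running` takes the values: 0 → 1 → 5 → 14 → 30 → 55

Answer: 55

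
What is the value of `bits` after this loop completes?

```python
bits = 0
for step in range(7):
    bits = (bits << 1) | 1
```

Build 7 consecutive 1-bits: 0b1111111
`bits` takes the values: 0 → 1 → 3 → 7 → 15 → 31 → 63 → 127

Answer: 127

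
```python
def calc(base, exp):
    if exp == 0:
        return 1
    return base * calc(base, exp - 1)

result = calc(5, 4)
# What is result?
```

calc(5, 4) = 5 * 5 * 5 * 5 = 625

Answer: 625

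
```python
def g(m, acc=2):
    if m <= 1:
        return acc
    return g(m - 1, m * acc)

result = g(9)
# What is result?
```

Accumulator trace (n, acc): (9, 2) -> (8, 18) -> (7, 144) -> (6, 1008) -> (5, 6048) -> (4, 30240) -> (3, 120960) -> (2, 362880) -> (1, 725760) -> return 725760

Answer: 725760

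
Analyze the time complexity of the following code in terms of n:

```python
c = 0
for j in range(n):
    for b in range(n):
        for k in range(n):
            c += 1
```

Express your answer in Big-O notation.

Each loop level contributes: n × n × n. Multiplying the contributions gives O(n^3).

Answer: O(n^3)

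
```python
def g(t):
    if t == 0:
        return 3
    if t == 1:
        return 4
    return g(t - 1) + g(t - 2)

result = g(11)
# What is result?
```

Build up from base cases: g(0)=3, g(1)=4, g(2)=7, g(3)=11, g(4)=18, g(5)=29, g(6)=47, ..., g(11)=521

Answer: 521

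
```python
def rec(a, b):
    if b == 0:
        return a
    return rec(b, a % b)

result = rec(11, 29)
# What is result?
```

rec(11, 29) -> rec(29, 11) -> rec(11, 7) -> rec(7, 4) -> rec(4, 3) -> rec(3, 1) -> rec(1, 0) -> 1

Answer: 1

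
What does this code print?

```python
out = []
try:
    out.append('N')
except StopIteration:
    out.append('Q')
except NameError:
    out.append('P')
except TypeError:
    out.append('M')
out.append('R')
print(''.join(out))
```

Execution trace: 'N' (try body, no exception) → 'R' (after the try/except). Output: NR

Answer: NR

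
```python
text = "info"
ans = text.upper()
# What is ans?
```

Trace:
`text = "info"` → text = 'info'
`ans = text.upper()` → ans = 'INFO'
So ans = 'INFO'

Answer: 'INFO'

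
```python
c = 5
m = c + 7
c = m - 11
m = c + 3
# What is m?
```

Trace:
`c = 5` → c = 5
`m = c + 7` → m = 12
`c = m - 11` → c = 1
`m = c + 3` → m = 4
So m = 4

Answer: 4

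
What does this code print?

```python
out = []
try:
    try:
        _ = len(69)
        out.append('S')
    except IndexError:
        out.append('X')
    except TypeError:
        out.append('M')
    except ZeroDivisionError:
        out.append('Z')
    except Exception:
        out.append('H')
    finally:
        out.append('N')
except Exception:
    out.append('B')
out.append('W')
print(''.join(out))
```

Execution trace: 'M' (inner except TypeError) → 'N' (inner finally) → 'W' (after the try/except). Output: MNW

Answer: MNW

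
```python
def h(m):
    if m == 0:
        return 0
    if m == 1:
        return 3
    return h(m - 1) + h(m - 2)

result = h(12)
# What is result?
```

Build up from base cases: h(0)=0, h(1)=3, h(2)=3, h(3)=6, h(4)=9, h(5)=15, h(6)=24, ..., h(12)=432

Answer: 432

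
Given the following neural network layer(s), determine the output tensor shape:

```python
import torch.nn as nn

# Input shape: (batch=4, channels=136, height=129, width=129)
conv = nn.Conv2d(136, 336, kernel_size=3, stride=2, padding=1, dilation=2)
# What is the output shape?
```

Input: (4, 136, 129, 129) -> Output: (4, 336, 64, 64)

Answer: (4, 336, 64, 64)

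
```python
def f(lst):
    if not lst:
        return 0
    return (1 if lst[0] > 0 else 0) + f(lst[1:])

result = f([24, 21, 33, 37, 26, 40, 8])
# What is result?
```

Count of positive elements in [24, 21, 33, 37, 26, 40, 8] = 7

Answer: 7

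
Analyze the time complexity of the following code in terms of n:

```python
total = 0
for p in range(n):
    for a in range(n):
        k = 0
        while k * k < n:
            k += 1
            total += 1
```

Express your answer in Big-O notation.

Each loop level contributes: n × n × √n. Multiplying the contributions gives O(n^2√n).

Answer: O(n^2√n)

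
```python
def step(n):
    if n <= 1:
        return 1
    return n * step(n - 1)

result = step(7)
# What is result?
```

step(7) = 7 * 6 * 5 * 4 * 3 * 2 * 1 = 5040

Answer: 5040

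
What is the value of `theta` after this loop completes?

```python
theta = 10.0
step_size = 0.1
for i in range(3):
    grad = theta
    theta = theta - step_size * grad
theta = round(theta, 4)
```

Gradient descent: w = 10.0 * (1 - 0.1)^3
`theta` takes the values: 10.0 → 9.0 → 8.1 → 7.29

Answer: 7.29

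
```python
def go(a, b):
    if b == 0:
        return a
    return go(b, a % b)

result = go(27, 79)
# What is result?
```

go(27, 79) -> go(79, 27) -> go(27, 25) -> go(25, 2) -> go(2, 1) -> go(1, 0) -> 1

Answer: 1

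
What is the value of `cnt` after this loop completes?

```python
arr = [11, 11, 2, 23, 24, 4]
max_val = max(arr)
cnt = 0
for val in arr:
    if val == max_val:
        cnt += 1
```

Count of max value 24 in [11, 11, 2, 23, 24, 4]
`cnt` takes the values: 0 → 1

Answer: 1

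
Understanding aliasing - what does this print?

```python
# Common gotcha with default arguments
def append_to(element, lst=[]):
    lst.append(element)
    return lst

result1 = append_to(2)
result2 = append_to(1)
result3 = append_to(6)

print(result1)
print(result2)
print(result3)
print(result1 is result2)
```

Key concept: mutable default argument gotcha.
Step by step:
`result1 = append_to(2)` → result1 = [2]
`result2 = append_to(1)` → result1 = [2, 1] (same object as result2); result2 = [2, 1] (same object as result1)
`result3 = append_to(6)` → result1 = [2, 1, 6] (same object as result2, result3); result2 = [2, 1, 6] (same object as result1, result3); result3 = [2, 1, 6] (same object as result1, result2)
`print(result1)` → prints [2, 1, 6]
`print(result2)` → prints [2, 1, 6]
`print(result3)` → prints [2, 1, 6]
`print(result1 is result2)` → prints True

Answer:
[2, 1, 6]
[2, 1, 6]
[2, 1, 6]
True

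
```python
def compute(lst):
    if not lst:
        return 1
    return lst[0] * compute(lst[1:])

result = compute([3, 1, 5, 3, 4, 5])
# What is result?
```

Product over [3, 1, 5, 3, 4, 5] = 3 * 1 * 5 * 3 * 4 * 5 = 900

Answer: 900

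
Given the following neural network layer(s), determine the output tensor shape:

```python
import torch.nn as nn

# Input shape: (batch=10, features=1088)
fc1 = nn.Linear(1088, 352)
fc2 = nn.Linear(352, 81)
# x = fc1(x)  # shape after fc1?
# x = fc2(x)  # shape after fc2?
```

Input: (10, 1088) -> after fc1: (10, 352) -> Output: (10, 81)

Answer: (10, 81)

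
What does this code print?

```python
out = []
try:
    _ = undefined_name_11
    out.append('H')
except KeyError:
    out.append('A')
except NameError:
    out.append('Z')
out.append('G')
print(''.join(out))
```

Execution trace: 'Z' (except NameError) → 'G' (after the try/except). Output: ZG

Answer: ZG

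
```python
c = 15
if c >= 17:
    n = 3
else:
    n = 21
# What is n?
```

Trace:
`c = 15` → c = 15
`if c >= 17: ...` → c >= 17 is False, take else branch → n = 21
So n = 21

Answer: 21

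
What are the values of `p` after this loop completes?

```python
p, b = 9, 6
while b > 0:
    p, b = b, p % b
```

GCD of 9 and 6
`p` takes the values: 9 → 6 → 3

Answer: 3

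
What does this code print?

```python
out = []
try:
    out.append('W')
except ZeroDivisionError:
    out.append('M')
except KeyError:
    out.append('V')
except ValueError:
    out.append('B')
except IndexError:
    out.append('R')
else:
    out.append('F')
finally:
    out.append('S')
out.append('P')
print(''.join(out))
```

Execution trace: 'W' (try body, no exception) → 'F' (else) → 'S' (finally) → 'P' (after the try/except). Output: WFSP

Answer: WFSP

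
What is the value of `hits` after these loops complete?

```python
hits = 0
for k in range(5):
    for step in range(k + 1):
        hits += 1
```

Triangle: 1 + 2 + ... + 5
`hits` takes the values: 0 → 1 → 2 → 3 → 4 → 5 → 6 → 7 → 8 → 9 → 10 → 11 → 12 → 13 → 14 → 15

Answer: 15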